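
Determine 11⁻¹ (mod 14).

11·9 = 99 = 7·14 + 1, so 11⁻¹ ≡ 9 (mod 14).

9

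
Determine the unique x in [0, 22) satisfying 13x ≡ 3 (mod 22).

7

The inverse of 13 mod 22 is 17 (since 13·17 = 221 ≡ 1).
Multiplying both sides by 17: x ≡ 17·3 = 51 ≡ 7 (mod 22).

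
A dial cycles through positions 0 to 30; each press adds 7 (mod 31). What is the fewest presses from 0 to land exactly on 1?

31 = 4·7 + 3
7 = 2·3 + 1
3 = 3·1 + 0
Back-substituting gives 7·9 ≡ 1 (mod 31).

9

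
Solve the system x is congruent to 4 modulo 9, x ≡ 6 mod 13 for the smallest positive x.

x ≡ 4 (mod 9) gives x ∈ {4, 13, 22, 31, 40, 49, 58}.
The first of these with x mod 13 = 6 is 58.

58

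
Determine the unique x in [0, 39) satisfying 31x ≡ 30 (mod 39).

6

The inverse of 31 mod 39 is 34 (since 31·34 = 1054 ≡ 1).
So x ≡ 34·30 = 1020 ≡ 6 (mod 39).
Check: 31·6 = 186 = 4·39 + 30.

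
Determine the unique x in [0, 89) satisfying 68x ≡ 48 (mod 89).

74

The inverse of 68 mod 89 is 72 (since 68·72 = 4896 ≡ 1).
Multiplying both sides by 72: x ≡ 72·48 = 3456 ≡ 74 (mod 89).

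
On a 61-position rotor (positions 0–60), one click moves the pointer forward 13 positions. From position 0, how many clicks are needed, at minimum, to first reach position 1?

13·47 = 611 = 10·61 + 1, so 13⁻¹ ≡ 47 (mod 61).

47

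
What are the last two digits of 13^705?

93

Successive squares of 13 mod 100: 13^1≡13, 13^2≡69, 13^4≡61, 13^8≡21, 13^16≡41, 13^32≡81, 13^64≡61, 13^128≡21, 13^256≡41, 13^512≡81.
Since 705 = 1 + 64 + 128 + 512 in binary, 13^705 ≡ 13·61·21·81 ≡ 93 (mod 100).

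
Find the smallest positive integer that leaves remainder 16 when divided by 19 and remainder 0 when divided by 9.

54

Since 9·17 ≡ 1 (mod 19), take x = 0 + 9·((16−0)·17 mod 19) = 0 + 9·6 = 54.
Check: 54 mod 19 = 16, 54 mod 9 = 0.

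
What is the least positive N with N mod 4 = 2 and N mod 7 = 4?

Since 7·3 ≡ 1 (mod 4), take x = 4 + 7·((2−4)·3 mod 4) = 4 + 7·2 = 18.
Check: 18 mod 4 = 2, 18 mod 7 = 4.

18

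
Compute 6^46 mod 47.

1

By repeated squaring mod 47: 6^1≡6, 6^2≡36, 6^4≡27, 6^8≡24, 6^16≡12, 6^32≡3.
46 = 2 + 4 + 8 + 32, so 6^46 ≡ 36·27·24·3 ≡ 1 (mod 47).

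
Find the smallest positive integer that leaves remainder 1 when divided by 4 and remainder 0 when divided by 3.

x ≡ 0 (mod 3) gives x ∈ {0, 3, 6, 9}.
The first of these with x mod 4 = 1 is 9.

9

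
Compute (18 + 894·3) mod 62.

34

894·3 = 2682.
Dividing 2682 by 62 gives quotient 43 and remainder 16.
(18 + 16) mod 62 = 34.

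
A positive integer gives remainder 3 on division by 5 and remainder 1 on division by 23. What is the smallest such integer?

93

Since 23·2 ≡ 1 (mod 5), take x = 1 + 23·((3−1)·2 mod 5) = 1 + 23·4 = 93.
Check: 93 mod 5 = 3, 93 mod 23 = 1.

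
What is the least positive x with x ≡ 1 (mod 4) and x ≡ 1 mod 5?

1

x ≡ 1 (mod 4) gives x ∈ {1}.
The first of these with x mod 5 = 1 is 1.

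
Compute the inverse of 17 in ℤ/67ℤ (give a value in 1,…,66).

4

67 = 3·17 + 16
17 = 1·16 + 1
16 = 16·1 + 0
Back-substituting gives 17·4 ≡ 1 (mod 67).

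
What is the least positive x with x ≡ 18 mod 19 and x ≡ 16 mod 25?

Since 25·16 ≡ 1 (mod 19), take x = 16 + 25·((18−16)·16 mod 19) = 16 + 25·13 = 341.
Check: 341 mod 19 = 18, 341 mod 25 = 16.

341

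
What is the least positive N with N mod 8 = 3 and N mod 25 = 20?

195

x ≡ 3 (mod 8) gives x ∈ {3, 11, 19, 27, 35, 43, 51, 59, …}.
The first of these with x mod 25 = 20 is 195.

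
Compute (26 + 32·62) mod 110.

30

32·62 = 1984.
1984 − 18·110 = 4, so 1984 ≡ 4 (mod 110).
(26 + 4) mod 110 = 30.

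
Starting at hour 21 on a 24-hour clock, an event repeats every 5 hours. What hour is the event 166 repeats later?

166·5 = 830.
Dividing 830 by 24 gives quotient 34 and remainder 14.
(21 + 14) mod 24 = 11.

11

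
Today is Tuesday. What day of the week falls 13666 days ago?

Sunday

13666 mod 7 = 2 (since 1952·7 = 13664).
Tuesday − 2 days → Sunday.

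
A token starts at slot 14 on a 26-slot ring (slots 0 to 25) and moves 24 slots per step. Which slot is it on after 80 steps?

80·24 = 1920.
1920 = 73·26 + 22, so 1920 mod 26 = 22.
(14 + 22) mod 26 = 10.

10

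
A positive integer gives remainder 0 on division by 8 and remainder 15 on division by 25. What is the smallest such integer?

Since 25·1 ≡ 1 (mod 8), take x = 15 + 25·((0−15)·1 mod 8) = 15 + 25·1 = 40.
Check: 40 mod 8 = 0, 40 mod 25 = 15.

40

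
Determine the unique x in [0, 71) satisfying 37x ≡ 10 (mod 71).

54

The inverse of 37 mod 71 is 48 (since 37·48 = 1776 ≡ 1).
So x ≡ 48·10 = 480 ≡ 54 (mod 71).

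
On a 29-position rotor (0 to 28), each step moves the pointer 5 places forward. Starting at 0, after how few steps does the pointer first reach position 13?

The inverse of 5 mod 29 is 6 (since 5·6 = 30 ≡ 1).
So x ≡ 6·13 = 78 ≡ 20 (mod 29).

20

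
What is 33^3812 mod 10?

1

Powers of 3 mod 10 repeat with period 4: 3, 9, 7, 1.
3812 mod 4 = 0, so the last digit matches 3^4 = 1.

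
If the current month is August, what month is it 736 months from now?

December

736 = 61·12 + 4, so 736 mod 12 = 4.
August + 4 months → December.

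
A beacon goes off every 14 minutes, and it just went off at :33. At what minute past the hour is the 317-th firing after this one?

317·14 = 4438.
4438 mod 60 = 58 (since 73·60 = 4380).
(33 + 58) mod 60 = 31.

31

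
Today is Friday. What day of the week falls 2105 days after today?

2105 − 300·7 = 5, so 2105 ≡ 5 (mod 7).
Friday + 5 days → Wednesday.

Wednesday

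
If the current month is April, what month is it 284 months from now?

December

284 − 23·12 = 8, so 284 ≡ 8 (mod 12).
April + 8 months → December.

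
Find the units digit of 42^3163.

8

Last digits of 2^n: 2, 4, 8, 6 (period 4).
3163 mod 4 = 3, so the last digit matches 2^3 = 8.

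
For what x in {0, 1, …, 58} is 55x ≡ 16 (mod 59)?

55

55⁻¹ ≡ 44 (mod 59) because 55·44 = 2420 = 41·59 + 1.
Multiplying both sides by 44: x ≡ 44·16 = 704 ≡ 55 (mod 59).
Check: 55·55 = 3025 = 51·59 + 16.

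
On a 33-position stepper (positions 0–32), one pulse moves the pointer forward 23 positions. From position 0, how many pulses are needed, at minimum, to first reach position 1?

23

33 = 1·23 + 10
23 = 2·10 + 3
10 = 3·3 + 1
3 = 3·1 + 0
Back-substituting gives 23·23 ≡ 1 (mod 33).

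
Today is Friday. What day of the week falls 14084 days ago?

Friday

14084 = 2012·7 + 0, so 14084 mod 7 = 0.
Friday − 0 days → Friday.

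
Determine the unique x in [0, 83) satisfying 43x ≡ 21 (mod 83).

14

The inverse of 43 mod 83 is 56 (since 43·56 = 2408 ≡ 1).
Multiplying both sides by 56: x ≡ 56·21 = 1176 ≡ 14 (mod 83).
Check: 43·14 = 602 = 7·83 + 21.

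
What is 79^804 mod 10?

Last digits of 9^n: 9, 1 (period 2).
804 mod 2 = 0, so the last digit matches 9^2 = 1.

1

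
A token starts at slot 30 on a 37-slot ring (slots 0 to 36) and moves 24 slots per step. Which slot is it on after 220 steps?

19

220·24 = 5280.
Dividing 5280 by 37 gives quotient 142 and remainder 26.
(30 + 26) mod 37 = 19.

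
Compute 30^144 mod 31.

By repeated squaring mod 31: 30^1≡30, 30^2≡1, 30^4≡1, 30^8≡1, 30^16≡1, 30^32≡1, 30^64≡1, 30^128≡1.
144 = 16 + 128, so 30^144 ≡ 1·1 ≡ 1 (mod 31).

1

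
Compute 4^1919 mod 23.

By repeated squaring mod 23: 4^1≡4, 4^2≡16, 4^4≡3, 4^8≡9, 4^16≡12, 4^32≡6, 4^64≡13, 4^128≡8, 4^256≡18, 4^512≡2, 4^1024≡4.
Since 1919 = 1 + 2 + 4 + 8 + 16 + 32 + 64 + 256 + 512 + 1024 in binary, 4^1919 ≡ 4·16·3·9·12·6·13·18·2·4 ≡ 12 (mod 23).

12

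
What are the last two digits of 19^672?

Square-and-reduce mod 100: 19^1≡19, 19^2≡61, 19^4≡21, 19^8≡41, 19^16≡81, 19^32≡61, 19^64≡21, 19^128≡41, 19^256≡81, 19^512≡61.
672 = 32 + 128 + 512, so 19^672 ≡ 61·41·61 ≡ 61 (mod 100).

61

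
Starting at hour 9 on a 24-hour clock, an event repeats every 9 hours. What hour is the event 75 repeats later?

75·9 = 675.
675 mod 24 = 3 (since 28·24 = 672).
(9 + 3) mod 24 = 12.

12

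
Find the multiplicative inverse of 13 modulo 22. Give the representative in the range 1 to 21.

22 = 1·13 + 9
13 = 1·9 + 4
9 = 2·4 + 1
4 = 4·1 + 0
Back-substituting gives 13·17 ≡ 1 (mod 22).

17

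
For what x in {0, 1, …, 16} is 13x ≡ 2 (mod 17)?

8

The inverse of 13 mod 17 is 4 (since 13·4 = 52 ≡ 1).
Multiplying both sides by 4: x ≡ 4·2 = 8 ≡ 8 (mod 17).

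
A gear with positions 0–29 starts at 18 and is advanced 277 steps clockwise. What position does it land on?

25

277 mod 30 = 7 (since 9·30 = 270).
(18 + 7) mod 30 = 25.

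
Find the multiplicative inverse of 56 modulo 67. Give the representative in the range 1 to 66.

67 = 1·56 + 11
56 = 5·11 + 1
11 = 11·1 + 0
Back-substituting gives 56·6 ≡ 1 (mod 67).

6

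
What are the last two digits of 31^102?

Successive squares of 31 mod 100: 31^1≡31, 31^2≡61, 31^4≡21, 31^8≡41, 31^16≡81, 31^32≡61, 31^64≡21.
Since 102 = 2 + 4 + 32 + 64 in binary, 31^102 ≡ 61·21·61·21 ≡ 61 (mod 100).

61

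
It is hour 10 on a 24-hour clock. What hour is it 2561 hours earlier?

17

2561 = 106·24 + 17, so 2561 mod 24 = 17.
(10 − 17) mod 24 = 17.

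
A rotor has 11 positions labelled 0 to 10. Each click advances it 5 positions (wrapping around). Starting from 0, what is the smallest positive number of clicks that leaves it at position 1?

5·9 = 45 = 4·11 + 1, so 5⁻¹ ≡ 9 (mod 11).

9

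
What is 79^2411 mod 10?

Last digits of 9^n: 9, 1 (period 2).
2411 leaves remainder 1 on division by 2, so 79^2411 ends in 9.

9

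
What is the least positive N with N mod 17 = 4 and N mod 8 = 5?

21

x ≡ 5 (mod 8) gives x ∈ {5, 13, 21}.
The first of these with x mod 17 = 4 is 21.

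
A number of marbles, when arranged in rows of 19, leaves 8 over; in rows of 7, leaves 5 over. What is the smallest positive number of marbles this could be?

103

Since 7·11 ≡ 1 (mod 19), take x = 5 + 7·((8−5)·11 mod 19) = 5 + 7·14 = 103.
Check: 103 mod 19 = 8, 103 mod 7 = 5.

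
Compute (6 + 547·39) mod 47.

1

547·39 = 21333.
Dividing 21333 by 47 gives quotient 453 and remainder 42.
(6 + 42) mod 47 = 1.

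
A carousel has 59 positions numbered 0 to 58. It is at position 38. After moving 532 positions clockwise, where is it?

532 − 9·59 = 1, so 532 ≡ 1 (mod 59).
(38 + 1) mod 59 = 39.

39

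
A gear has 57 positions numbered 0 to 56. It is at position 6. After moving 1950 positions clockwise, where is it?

18

1950 = 34·57 + 12, so 1950 mod 57 = 12.
(6 + 12) mod 57 = 18.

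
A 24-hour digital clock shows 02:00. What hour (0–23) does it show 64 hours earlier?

10

64 mod 24 = 16 (since 2·24 = 48).
(2 − 16) mod 24 = 10.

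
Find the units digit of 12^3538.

The units digit of 12^n cycles with period 4: 2, 4, 8, 6, …
3538 leaves remainder 2 on division by 4, so 12^3538 ends in 4.

4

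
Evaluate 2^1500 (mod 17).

Successive squares of 2 mod 17: 2^1≡2, 2^2≡4, 2^4≡16, 2^8≡1, 2^16≡1, 2^32≡1, 2^64≡1, 2^128≡1, 2^256≡1, 2^512≡1, 2^1024≡1.
1500 = 4 + 8 + 16 + 64 + 128 + 256 + 1024, so 2^1500 ≡ 16·1·1·1·1·1·1 ≡ 16 (mod 17).

16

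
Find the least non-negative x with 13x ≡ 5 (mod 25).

The inverse of 13 mod 25 is 2 (since 13·2 = 26 ≡ 1).
So x ≡ 2·5 = 10 ≡ 10 (mod 25).
Check: 13·10 = 130 = 5·25 + 5.

10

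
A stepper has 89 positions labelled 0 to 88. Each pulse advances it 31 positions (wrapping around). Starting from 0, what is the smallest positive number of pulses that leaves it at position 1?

31·23 = 713 = 8·89 + 1, so 31⁻¹ ≡ 23 (mod 89).

23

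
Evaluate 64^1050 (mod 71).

Successive squares of 64 mod 71: 64^1≡64, 64^2≡49, 64^4≡58, 64^8≡27, 64^16≡19, 64^32≡6, 64^64≡36, 64^128≡18, 64^256≡40, 64^512≡38, 64^1024≡24.
1050 = 2 + 8 + 16 + 1024, so 64^1050 ≡ 49·27·19·24 ≡ 1 (mod 71).

1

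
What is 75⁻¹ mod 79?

79 = 1·75 + 4
75 = 18·4 + 3
4 = 1·3 + 1
3 = 3·1 + 0
Back-substituting gives 75·59 ≡ 1 (mod 79).

59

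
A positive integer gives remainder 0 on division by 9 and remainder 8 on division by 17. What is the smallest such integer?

144

x ≡ 0 (mod 9) gives x ∈ {0, 9, 18, 27, 36, 45, 54, 63, …}.
The first of these with x mod 17 = 8 is 144.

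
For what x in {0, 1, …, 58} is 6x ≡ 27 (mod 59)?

6⁻¹ ≡ 10 (mod 59) because 6·10 = 60 = 1·59 + 1.
So x ≡ 10·27 = 270 ≡ 34 (mod 59).

34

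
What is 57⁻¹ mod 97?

57·80 = 4560 = 47·97 + 1, so 57⁻¹ ≡ 80 (mod 97).

80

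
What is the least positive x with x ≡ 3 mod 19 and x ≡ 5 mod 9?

41

Since 9·17 ≡ 1 (mod 19), take x = 5 + 9·((3−5)·17 mod 19) = 5 + 9·4 = 41.
Check: 41 mod 19 = 3, 41 mod 9 = 5.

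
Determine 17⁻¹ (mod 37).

17·24 = 408 = 11·37 + 1, so 17⁻¹ ≡ 24 (mod 37).

24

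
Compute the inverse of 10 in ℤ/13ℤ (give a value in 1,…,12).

10·4 = 40 = 3·13 + 1, so 10⁻¹ ≡ 4 (mod 13).

4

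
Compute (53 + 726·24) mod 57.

726·24 = 17424.
17424 − 305·57 = 39, so 17424 ≡ 39 (mod 57).
(53 + 39) mod 57 = 35.

35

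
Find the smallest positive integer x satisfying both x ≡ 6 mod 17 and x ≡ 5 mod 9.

x ≡ 5 (mod 9) gives x ∈ {5, 14, 23}.
The first of these with x mod 17 = 6 is 23.

23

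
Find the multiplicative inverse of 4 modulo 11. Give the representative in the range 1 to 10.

3

11 = 2·4 + 3
4 = 1·3 + 1
3 = 3·1 + 0
Back-substituting gives 4·3 ≡ 1 (mod 11).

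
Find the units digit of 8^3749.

Last digits of 8^n: 8, 4, 2, 6 (period 4).
3749 mod 4 = 1, so the last digit matches 8^1 = 8.

8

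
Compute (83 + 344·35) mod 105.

48

344·35 = 12040.
12040 mod 105 = 70 (since 114·105 = 11970).
(83 + 70) mod 105 = 48.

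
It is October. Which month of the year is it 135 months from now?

135 mod 12 = 3 (since 11·12 = 132).
October + 3 months → January.

January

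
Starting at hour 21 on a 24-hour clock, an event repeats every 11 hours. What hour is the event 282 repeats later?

282·11 = 3102.
3102 = 129·24 + 6, so 3102 mod 24 = 6.
(21 + 6) mod 24 = 3.

3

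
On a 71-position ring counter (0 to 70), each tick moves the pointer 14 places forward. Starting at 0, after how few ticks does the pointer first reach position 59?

60

14⁻¹ ≡ 66 (mod 71) because 14·66 = 924 = 13·71 + 1.
So x ≡ 66·59 = 3894 ≡ 60 (mod 71).
Check: 14·60 = 840 = 11·71 + 59.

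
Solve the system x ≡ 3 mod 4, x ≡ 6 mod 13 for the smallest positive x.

x ≡ 3 (mod 4) gives x ∈ {3, 7, 11, 15, 19}.
The first of these with x mod 13 = 6 is 19.

19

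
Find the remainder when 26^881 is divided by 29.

10

Square-and-reduce mod 29: 26^1≡26, 26^2≡9, 26^4≡23, 26^8≡7, 26^16≡20, 26^32≡23, 26^64≡7, 26^128≡20, 26^256≡23, 26^512≡7.
Since 881 = 1 + 16 + 32 + 64 + 256 + 512 in binary, 26^881 ≡ 26·20·23·7·23·7 ≡ 10 (mod 29).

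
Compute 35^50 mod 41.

By repeated squaring mod 41: 35^1≡35, 35^2≡36, 35^4≡25, 35^8≡10, 35^16≡18, 35^32≡37.
50 = 2 + 16 + 32, so 35^50 ≡ 36·18·37 ≡ 32 (mod 41).

32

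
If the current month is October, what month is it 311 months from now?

311 mod 12 = 11 (since 25·12 = 300).
October + 11 months → September.

September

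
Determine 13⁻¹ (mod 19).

3

13·3 = 39 = 2·19 + 1, so 13⁻¹ ≡ 3 (mod 19).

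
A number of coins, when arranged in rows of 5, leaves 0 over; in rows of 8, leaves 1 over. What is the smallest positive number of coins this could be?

x ≡ 0 (mod 5) gives x ∈ {0, 5, 10, 15, 20, 25}.
The first of these with x mod 8 = 1 is 25.

25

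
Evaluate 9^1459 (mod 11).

Square-and-reduce mod 11: 9^1≡9, 9^2≡4, 9^4≡5, 9^8≡3, 9^16≡9, 9^32≡4, 9^64≡5, 9^128≡3, 9^256≡9, 9^512≡4, 9^1024≡5.
Since 1459 = 1 + 2 + 16 + 32 + 128 + 256 + 1024 in binary, 9^1459 ≡ 9·4·9·4·3·9·5 ≡ 5 (mod 11).

5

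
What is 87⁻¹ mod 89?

44

87·44 = 3828 = 43·89 + 1, so 87⁻¹ ≡ 44 (mod 89).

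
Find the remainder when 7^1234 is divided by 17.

By repeated squaring mod 17: 7^1≡7, 7^2≡15, 7^4≡4, 7^8≡16, 7^16≡1, 7^32≡1, 7^64≡1, 7^128≡1, 7^256≡1, 7^512≡1, 7^1024≡1.
Since 1234 = 2 + 16 + 64 + 128 + 1024 in binary, 7^1234 ≡ 15·1·1·1·1 ≡ 15 (mod 17).

15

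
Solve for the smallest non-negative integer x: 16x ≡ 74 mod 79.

16⁻¹ ≡ 5 (mod 79) because 16·5 = 80 = 1·79 + 1.
Multiplying both sides by 5: x ≡ 5·74 = 370 ≡ 54 (mod 79).
Check: 16·54 = 864 = 10·79 + 74.

54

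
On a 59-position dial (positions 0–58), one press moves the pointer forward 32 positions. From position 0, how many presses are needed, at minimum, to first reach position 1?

59 = 1·32 + 27
32 = 1·27 + 5
27 = 5·5 + 2
5 = 2·2 + 1
2 = 2·1 + 0
Back-substituting gives 32·24 ≡ 1 (mod 59).

24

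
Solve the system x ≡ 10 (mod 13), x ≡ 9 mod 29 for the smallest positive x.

270

x ≡ 10 (mod 13) gives x ∈ {10, 23, 36, 49, 62, 75, 88, 101, …}.
The first of these with x mod 29 = 9 is 270.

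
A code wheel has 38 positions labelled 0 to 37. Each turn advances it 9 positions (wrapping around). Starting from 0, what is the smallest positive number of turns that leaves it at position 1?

17

9·17 = 153 = 4·38 + 1, so 9⁻¹ ≡ 17 (mod 38).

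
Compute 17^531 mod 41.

By repeated squaring mod 41: 17^1≡17, 17^2≡2, 17^4≡4, 17^8≡16, 17^16≡10, 17^32≡18, 17^64≡37, 17^128≡16, 17^256≡10, 17^512≡18.
Since 531 = 1 + 2 + 16 + 512 in binary, 17^531 ≡ 17·2·10·18 ≡ 11 (mod 41).

11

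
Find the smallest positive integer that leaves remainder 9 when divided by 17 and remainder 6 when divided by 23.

213

x ≡ 9 (mod 17) gives x ∈ {9, 26, 43, 60, 77, 94, 111, 128, …}.
The first of these with x mod 23 = 6 is 213.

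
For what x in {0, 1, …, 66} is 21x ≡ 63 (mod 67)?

21⁻¹ ≡ 16 (mod 67) because 21·16 = 336 = 5·67 + 1.
Multiplying both sides by 16: x ≡ 16·63 = 1008 ≡ 3 (mod 67).

3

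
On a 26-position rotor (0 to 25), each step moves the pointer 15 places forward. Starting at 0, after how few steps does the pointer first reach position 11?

25

The inverse of 15 mod 26 is 7 (since 15·7 = 105 ≡ 1).
Multiplying both sides by 7: x ≡ 7·11 = 77 ≡ 25 (mod 26).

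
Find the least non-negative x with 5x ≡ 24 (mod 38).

The inverse of 5 mod 38 is 23 (since 5·23 = 115 ≡ 1).
So x ≡ 23·24 = 552 ≡ 20 (mod 38).
Check: 5·20 = 100 = 2·38 + 24.

20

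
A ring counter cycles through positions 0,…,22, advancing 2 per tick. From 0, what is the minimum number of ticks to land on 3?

2⁻¹ ≡ 12 (mod 23) because 2·12 = 24 = 1·23 + 1.
So x ≡ 12·3 = 36 ≡ 13 (mod 23).

13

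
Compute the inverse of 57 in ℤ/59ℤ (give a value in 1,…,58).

57·29 = 1653 = 28·59 + 1, so 57⁻¹ ≡ 29 (mod 59).

29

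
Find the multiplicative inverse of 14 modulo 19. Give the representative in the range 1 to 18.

14·15 = 210 = 11·19 + 1, so 14⁻¹ ≡ 15 (mod 19).

15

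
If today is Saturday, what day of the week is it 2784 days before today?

Monday

2784 mod 7 = 5 (since 397·7 = 2779).
Saturday − 5 days → Monday.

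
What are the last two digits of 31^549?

Successive squares of 31 mod 100: 31^1≡31, 31^2≡61, 31^4≡21, 31^8≡41, 31^16≡81, 31^32≡61, 31^64≡21, 31^128≡41, 31^256≡81, 31^512≡61.
Since 549 = 1 + 4 + 32 + 512 in binary, 31^549 ≡ 31·21·61·61 ≡ 71 (mod 100).

71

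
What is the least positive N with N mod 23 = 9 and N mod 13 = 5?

Since 13·16 ≡ 1 (mod 23), take x = 5 + 13·((9−5)·16 mod 23) = 5 + 13·18 = 239.
Check: 239 mod 23 = 9, 239 mod 13 = 5.

239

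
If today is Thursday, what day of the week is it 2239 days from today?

Wednesday

Dividing 2239 by 7 gives quotient 319 and remainder 6.
Thursday + 6 days → Wednesday.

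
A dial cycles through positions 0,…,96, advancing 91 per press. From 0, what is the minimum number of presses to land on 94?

The inverse of 91 mod 97 is 16 (since 91·16 = 1456 ≡ 1).
Multiplying both sides by 16: x ≡ 16·94 = 1504 ≡ 49 (mod 97).

49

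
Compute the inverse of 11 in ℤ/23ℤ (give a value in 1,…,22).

21

23 = 2·11 + 1
11 = 11·1 + 0
Back-substituting gives 11·21 ≡ 1 (mod 23).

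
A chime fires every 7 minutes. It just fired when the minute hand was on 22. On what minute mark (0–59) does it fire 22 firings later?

56

22·7 = 154.
154 mod 60 = 34 (since 2·60 = 120).
(22 + 34) mod 60 = 56.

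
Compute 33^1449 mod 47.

By repeated squaring mod 47: 33^1≡33, 33^2≡8, 33^4≡17, 33^8≡7, 33^16≡2, 33^32≡4, 33^64≡16, 33^128≡21, 33^256≡18, 33^512≡42, 33^1024≡25.
1449 = 1 + 8 + 32 + 128 + 256 + 1024, so 33^1449 ≡ 33·7·4·21·18·25 ≡ 46 (mod 47).

46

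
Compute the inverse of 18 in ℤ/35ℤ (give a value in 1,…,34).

35 = 1·18 + 17
18 = 1·17 + 1
17 = 17·1 + 0
Back-substituting gives 18·2 ≡ 1 (mod 35).

2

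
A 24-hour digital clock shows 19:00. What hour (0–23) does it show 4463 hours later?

18

Dividing 4463 by 24 gives quotient 185 and remainder 23.
(19 + 23) mod 24 = 18.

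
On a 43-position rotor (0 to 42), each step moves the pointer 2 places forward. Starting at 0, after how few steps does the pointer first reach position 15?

29

The inverse of 2 mod 43 is 22 (since 2·22 = 44 ≡ 1).
Multiplying both sides by 22: x ≡ 22·15 = 330 ≡ 29 (mod 43).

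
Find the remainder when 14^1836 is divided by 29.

Square-and-reduce mod 29: 14^1≡14, 14^2≡22, 14^4≡20, 14^8≡23, 14^16≡7, 14^32≡20, 14^64≡23, 14^128≡7, 14^256≡20, 14^512≡23, 14^1024≡7.
Since 1836 = 4 + 8 + 32 + 256 + 512 + 1024 in binary, 14^1836 ≡ 20·23·20·20·23·7 ≡ 7 (mod 29).

7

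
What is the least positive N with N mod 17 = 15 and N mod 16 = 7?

151

x ≡ 7 (mod 16) gives x ∈ {7, 23, 39, 55, 71, 87, 103, 119, …}.
The first of these with x mod 17 = 15 is 151.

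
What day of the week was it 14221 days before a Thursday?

14221 − 2031·7 = 4, so 14221 ≡ 4 (mod 7).
Thursday − 4 days → Sunday.

Sunday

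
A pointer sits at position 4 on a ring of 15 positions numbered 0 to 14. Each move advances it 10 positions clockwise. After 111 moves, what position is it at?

111·10 = 1110.
1110 − 74·15 = 0, so 1110 ≡ 0 (mod 15).
(4 + 0) mod 15 = 4.

4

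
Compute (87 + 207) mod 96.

6

207 mod 96 = 15 (since 2·96 = 192).
(87 + 15) mod 96 = 6.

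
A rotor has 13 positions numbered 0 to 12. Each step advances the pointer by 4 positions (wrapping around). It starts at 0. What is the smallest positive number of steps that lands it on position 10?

9

4⁻¹ ≡ 10 (mod 13) because 4·10 = 40 = 3·13 + 1.
So x ≡ 10·10 = 100 ≡ 9 (mod 13).
Check: 4·9 = 36 = 2·13 + 10.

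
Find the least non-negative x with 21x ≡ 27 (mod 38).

23

The inverse of 21 mod 38 is 29 (since 21·29 = 609 ≡ 1).
So x ≡ 29·27 = 783 ≡ 23 (mod 38).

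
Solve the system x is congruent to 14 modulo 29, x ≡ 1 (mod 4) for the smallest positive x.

101

Since 4·22 ≡ 1 (mod 29), take x = 1 + 4·((14−1)·22 mod 29) = 1 + 4·25 = 101.
Check: 101 mod 29 = 14, 101 mod 4 = 1.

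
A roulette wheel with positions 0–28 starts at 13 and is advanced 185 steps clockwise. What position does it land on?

24

Dividing 185 by 29 gives quotient 6 and remainder 11.
(13 + 11) mod 29 = 24.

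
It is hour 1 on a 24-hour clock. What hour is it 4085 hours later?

6

4085 − 170·24 = 5, so 4085 ≡ 5 (mod 24).
(1 + 5) mod 24 = 6.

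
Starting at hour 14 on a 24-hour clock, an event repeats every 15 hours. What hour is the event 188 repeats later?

2

188·15 = 2820.
2820 mod 24 = 12 (since 117·24 = 2808).
(14 + 12) mod 24 = 2.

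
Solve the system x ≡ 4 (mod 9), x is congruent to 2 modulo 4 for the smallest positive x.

22

Since 4·7 ≡ 1 (mod 9), take x = 2 + 4·((4−2)·7 mod 9) = 2 + 4·5 = 22.
Check: 22 mod 9 = 4, 22 mod 4 = 2.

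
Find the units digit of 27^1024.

Powers of 7 mod 10 repeat with period 4: 7, 9, 3, 1.
1024 leaves remainder 0 on division by 4, so 27^1024 ends in 1.

1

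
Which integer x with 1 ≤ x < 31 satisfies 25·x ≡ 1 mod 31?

25·5 = 125 = 4·31 + 1, so 25⁻¹ ≡ 5 (mod 31).

5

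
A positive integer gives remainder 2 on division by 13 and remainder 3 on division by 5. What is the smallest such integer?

x ≡ 3 (mod 5) gives x ∈ {3, 8, 13, 18, 23, 28}.
The first of these with x mod 13 = 2 is 28.

28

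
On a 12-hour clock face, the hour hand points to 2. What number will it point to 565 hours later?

3

565 mod 12 = 1 (since 47·12 = 564).
2 + 1 → 3 on a 12-hour dial.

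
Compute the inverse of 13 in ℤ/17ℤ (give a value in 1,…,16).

4

13·4 = 52 = 3·17 + 1, so 13⁻¹ ≡ 4 (mod 17).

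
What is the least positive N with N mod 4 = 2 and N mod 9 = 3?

x ≡ 2 (mod 4) gives x ∈ {2, 6, 10, 14, 18, 22, 26, 30}.
The first of these with x mod 9 = 3 is 30.

30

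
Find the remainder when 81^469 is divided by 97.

81

By repeated squaring mod 97: 81^1≡81, 81^2≡62, 81^4≡61, 81^8≡35, 81^16≡61, 81^32≡35, 81^64≡61, 81^128≡35, 81^256≡61.
469 = 1 + 4 + 16 + 64 + 128 + 256, so 81^469 ≡ 81·61·61·61·35·61 ≡ 81 (mod 97).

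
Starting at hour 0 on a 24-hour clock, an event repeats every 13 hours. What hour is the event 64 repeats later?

16

64·13 = 832.
832 mod 24 = 16 (since 34·24 = 816).
(0 + 16) mod 24 = 16.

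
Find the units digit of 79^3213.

Powers of 9 mod 10 repeat with period 2: 9, 1.
3213 leaves remainder 1 on division by 2, so 79^3213 ends in 9.

9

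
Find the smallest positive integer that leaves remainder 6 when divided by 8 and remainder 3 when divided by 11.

Since 11·3 ≡ 1 (mod 8), take x = 3 + 11·((6−3)·3 mod 8) = 3 + 11·1 = 14.
Check: 14 mod 8 = 6, 14 mod 11 = 3.

14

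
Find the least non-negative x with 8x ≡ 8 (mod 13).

1

The inverse of 8 mod 13 is 5 (since 8·5 = 40 ≡ 1).
So x ≡ 5·8 = 40 ≡ 1 (mod 13).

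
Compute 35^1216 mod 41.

Successive squares of 35 mod 41: 35^1≡35, 35^2≡36, 35^4≡25, 35^8≡10, 35^16≡18, 35^32≡37, 35^64≡16, 35^128≡10, 35^256≡18, 35^512≡37, 35^1024≡16.
1216 = 64 + 128 + 1024, so 35^1216 ≡ 16·10·16 ≡ 18 (mod 41).

18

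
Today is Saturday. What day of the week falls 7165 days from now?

Wednesday

7165 mod 7 = 4 (since 1023·7 = 7161).
Saturday + 4 days → Wednesday.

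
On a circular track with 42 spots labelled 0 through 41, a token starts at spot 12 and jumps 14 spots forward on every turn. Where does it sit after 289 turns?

26

289·14 = 4046.
4046 = 96·42 + 14, so 4046 mod 42 = 14.
(12 + 14) mod 42 = 26.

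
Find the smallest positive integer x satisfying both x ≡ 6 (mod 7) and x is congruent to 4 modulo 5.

x ≡ 4 (mod 5) gives x ∈ {4, 9, 14, 19, 24, 29, 34}.
The first of these with x mod 7 = 6 is 34.

34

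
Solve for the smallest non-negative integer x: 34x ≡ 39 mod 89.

The inverse of 34 mod 89 is 55 (since 34·55 = 1870 ≡ 1).
Multiplying both sides by 55: x ≡ 55·39 = 2145 ≡ 9 (mod 89).
Check: 34·9 = 306 = 3·89 + 39.

9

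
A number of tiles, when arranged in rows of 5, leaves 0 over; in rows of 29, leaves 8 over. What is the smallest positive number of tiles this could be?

x ≡ 0 (mod 5) gives x ∈ {0, 5, 10, 15, 20, 25, 30, 35, …}.
The first of these with x mod 29 = 8 is 95.

95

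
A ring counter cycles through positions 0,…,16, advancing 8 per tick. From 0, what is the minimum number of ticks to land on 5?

7

The inverse of 8 mod 17 is 15 (since 8·15 = 120 ≡ 1).
So x ≡ 15·5 = 75 ≡ 7 (mod 17).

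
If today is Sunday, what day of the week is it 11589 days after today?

Thursday

11589 = 1655·7 + 4, so 11589 mod 7 = 4.
Sunday + 4 days → Thursday.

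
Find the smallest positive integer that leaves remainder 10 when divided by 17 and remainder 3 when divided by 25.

78

Since 25·15 ≡ 1 (mod 17), take x = 3 + 25·((10−3)·15 mod 17) = 3 + 25·3 = 78.
Check: 78 mod 17 = 10, 78 mod 25 = 3.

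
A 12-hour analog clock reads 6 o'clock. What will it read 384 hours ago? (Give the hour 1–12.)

Dividing 384 by 12 gives quotient 32 and remainder 0.
6 − 0 → 6 on a 12-hour dial.

6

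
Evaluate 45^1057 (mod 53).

By repeated squaring mod 53: 45^1≡45, 45^2≡11, 45^4≡15, 45^8≡13, 45^16≡10, 45^32≡47, 45^64≡36, 45^128≡24, 45^256≡46, 45^512≡49, 45^1024≡16.
1057 = 1 + 32 + 1024, so 45^1057 ≡ 45·47·16 ≡ 26 (mod 53).

26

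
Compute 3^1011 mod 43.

27

Square-and-reduce mod 43: 3^1≡3, 3^2≡9, 3^4≡38, 3^8≡25, 3^16≡23, 3^32≡13, 3^64≡40, 3^128≡9, 3^256≡38, 3^512≡25.
Since 1011 = 1 + 2 + 16 + 32 + 64 + 128 + 256 + 512 in binary, 3^1011 ≡ 3·9·23·13·40·9·38·25 ≡ 27 (mod 43).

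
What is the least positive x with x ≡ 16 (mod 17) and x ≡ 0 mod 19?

152

x ≡ 16 (mod 17) gives x ∈ {16, 33, 50, 67, 84, 101, 118, 135, …}.
The first of these with x mod 19 = 0 is 152.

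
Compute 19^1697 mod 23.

By repeated squaring mod 23: 19^1≡19, 19^2≡16, 19^4≡3, 19^8≡9, 19^16≡12, 19^32≡6, 19^64≡13, 19^128≡8, 19^256≡18, 19^512≡2, 19^1024≡4.
Since 1697 = 1 + 32 + 128 + 512 + 1024 in binary, 19^1697 ≡ 19·6·8·2·4 ≡ 5 (mod 23).

5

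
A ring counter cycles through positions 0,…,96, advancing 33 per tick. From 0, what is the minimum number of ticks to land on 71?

The inverse of 33 mod 97 is 50 (since 33·50 = 1650 ≡ 1).
So x ≡ 50·71 = 3550 ≡ 58 (mod 97).

58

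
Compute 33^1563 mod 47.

10

Square-and-reduce mod 47: 33^1≡33, 33^2≡8, 33^4≡17, 33^8≡7, 33^16≡2, 33^32≡4, 33^64≡16, 33^128≡21, 33^256≡18, 33^512≡42, 33^1024≡25.
Since 1563 = 1 + 2 + 8 + 16 + 512 + 1024 in binary, 33^1563 ≡ 33·8·7·2·42·25 ≡ 10 (mod 47).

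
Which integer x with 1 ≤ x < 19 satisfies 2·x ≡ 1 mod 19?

10

19 = 9·2 + 1
2 = 2·1 + 0
Back-substituting gives 2·10 ≡ 1 (mod 19).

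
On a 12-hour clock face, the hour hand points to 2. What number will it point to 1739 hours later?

1

1739 = 144·12 + 11, so 1739 mod 12 = 11.
2 + 11 → 1 on a 12-hour dial.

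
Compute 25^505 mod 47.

32

By repeated squaring mod 47: 25^1≡25, 25^2≡14, 25^4≡8, 25^8≡17, 25^16≡7, 25^32≡2, 25^64≡4, 25^128≡16, 25^256≡21.
505 = 1 + 8 + 16 + 32 + 64 + 128 + 256, so 25^505 ≡ 25·17·7·2·4·16·21 ≡ 32 (mod 47).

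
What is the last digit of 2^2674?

Powers of 2 mod 10 repeat with period 4: 2, 4, 8, 6.
2674 mod 4 = 2, so the last digit matches 2^2 = 4.

4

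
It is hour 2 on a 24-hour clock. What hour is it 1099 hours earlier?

7

Dividing 1099 by 24 gives quotient 45 and remainder 19.
(2 − 19) mod 24 = 7.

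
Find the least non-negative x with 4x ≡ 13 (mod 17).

16

The inverse of 4 mod 17 is 13 (since 4·13 = 52 ≡ 1).
Multiplying both sides by 13: x ≡ 13·13 = 169 ≡ 16 (mod 17).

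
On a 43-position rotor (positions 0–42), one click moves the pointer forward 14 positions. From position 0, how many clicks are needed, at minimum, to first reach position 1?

40

43 = 3·14 + 1
14 = 14·1 + 0
Back-substituting gives 14·40 ≡ 1 (mod 43).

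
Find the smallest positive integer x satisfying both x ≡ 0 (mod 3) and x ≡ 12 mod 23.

12

x ≡ 0 (mod 3) gives x ∈ {0, 3, 6, 9, 12}.
The first of these with x mod 23 = 12 is 12.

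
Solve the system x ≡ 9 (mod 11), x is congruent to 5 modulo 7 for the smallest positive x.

75

x ≡ 5 (mod 7) gives x ∈ {5, 12, 19, 26, 33, 40, 47, 54, …}.
The first of these with x mod 11 = 9 is 75.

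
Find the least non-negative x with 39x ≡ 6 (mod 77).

12

39⁻¹ ≡ 2 (mod 77) because 39·2 = 78 = 1·77 + 1.
So x ≡ 2·6 = 12 ≡ 12 (mod 77).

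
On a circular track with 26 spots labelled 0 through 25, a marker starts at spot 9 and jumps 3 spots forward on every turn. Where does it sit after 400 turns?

13

400·3 = 1200.
1200 = 46·26 + 4, so 1200 mod 26 = 4.
(9 + 4) mod 26 = 13.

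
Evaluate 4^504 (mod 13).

1

Square-and-reduce mod 13: 4^1≡4, 4^2≡3, 4^4≡9, 4^8≡3, 4^16≡9, 4^32≡3, 4^64≡9, 4^128≡3, 4^256≡9.
Since 504 = 8 + 16 + 32 + 64 + 128 + 256 in binary, 4^504 ≡ 3·9·3·9·3·9 ≡ 1 (mod 13).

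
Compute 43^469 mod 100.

43

Successive squares of 43 mod 100: 43^1≡43, 43^2≡49, 43^4≡1, 43^8≡1, 43^16≡1, 43^32≡1, 43^64≡1, 43^128≡1, 43^256≡1.
Since 469 = 1 + 4 + 16 + 64 + 128 + 256 in binary, 43^469 ≡ 43·1·1·1·1·1 ≡ 43 (mod 100).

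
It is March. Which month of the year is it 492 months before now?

March

492 mod 12 = 0 (since 41·12 = 492).
March − 0 months → March.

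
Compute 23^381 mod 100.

Successive squares of 23 mod 100: 23^1≡23, 23^2≡29, 23^4≡41, 23^8≡81, 23^16≡61, 23^32≡21, 23^64≡41, 23^128≡81, 23^256≡61.
Since 381 = 1 + 4 + 8 + 16 + 32 + 64 + 256 in binary, 23^381 ≡ 23·41·81·61·21·41·61 ≡ 23 (mod 100).

23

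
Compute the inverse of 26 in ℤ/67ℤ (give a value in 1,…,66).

26·49 = 1274 = 19·67 + 1, so 26⁻¹ ≡ 49 (mod 67).

49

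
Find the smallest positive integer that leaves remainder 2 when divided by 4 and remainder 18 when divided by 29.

x ≡ 2 (mod 4) gives x ∈ {2, 6, 10, 14, 18}.
The first of these with x mod 29 = 18 is 18.

18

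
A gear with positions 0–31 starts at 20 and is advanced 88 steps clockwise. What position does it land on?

12

88 = 2·32 + 24, so 88 mod 32 = 24.
(20 + 24) mod 32 = 12.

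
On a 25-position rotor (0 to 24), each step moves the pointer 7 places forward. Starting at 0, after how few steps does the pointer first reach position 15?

20

7⁻¹ ≡ 18 (mod 25) because 7·18 = 126 = 5·25 + 1.
So x ≡ 18·15 = 270 ≡ 20 (mod 25).
Check: 7·20 = 140 = 5·25 + 15.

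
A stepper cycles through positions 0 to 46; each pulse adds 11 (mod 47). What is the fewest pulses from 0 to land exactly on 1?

47 = 4·11 + 3
11 = 3·3 + 2
3 = 1·2 + 1
2 = 2·1 + 0
Back-substituting gives 11·30 ≡ 1 (mod 47).

30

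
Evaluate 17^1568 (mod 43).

6

By repeated squaring mod 43: 17^1≡17, 17^2≡31, 17^4≡15, 17^8≡10, 17^16≡14, 17^32≡24, 17^64≡17, 17^128≡31, 17^256≡15, 17^512≡10, 17^1024≡14.
Since 1568 = 32 + 512 + 1024 in binary, 17^1568 ≡ 24·10·14 ≡ 6 (mod 43).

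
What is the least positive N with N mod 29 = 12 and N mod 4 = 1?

41

x ≡ 1 (mod 4) gives x ∈ {1, 5, 9, 13, 17, 21, 25, 29, …}.
The first of these with x mod 29 = 12 is 41.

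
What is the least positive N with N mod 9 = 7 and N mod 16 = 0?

16

x ≡ 7 (mod 9) gives x ∈ {7, 16}.
The first of these with x mod 16 = 0 is 16.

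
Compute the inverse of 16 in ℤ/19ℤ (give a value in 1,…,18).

16·6 = 96 = 5·19 + 1, so 16⁻¹ ≡ 6 (mod 19).

6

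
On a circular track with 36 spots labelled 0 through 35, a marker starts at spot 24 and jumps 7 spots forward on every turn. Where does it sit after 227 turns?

227·7 = 1589.
1589 − 44·36 = 5, so 1589 ≡ 5 (mod 36).
(24 + 5) mod 36 = 29.

29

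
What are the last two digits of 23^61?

Square-and-reduce mod 100: 23^1≡23, 23^2≡29, 23^4≡41, 23^8≡81, 23^16≡61, 23^32≡21.
61 = 1 + 4 + 8 + 16 + 32, so 23^61 ≡ 23·41·81·61·21 ≡ 23 (mod 100).

23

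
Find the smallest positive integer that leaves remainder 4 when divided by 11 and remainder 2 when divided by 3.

26

Since 3·4 ≡ 1 (mod 11), take x = 2 + 3·((4−2)·4 mod 11) = 2 + 3·8 = 26.
Check: 26 mod 11 = 4, 26 mod 3 = 2.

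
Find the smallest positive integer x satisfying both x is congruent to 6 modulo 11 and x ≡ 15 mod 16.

127

x ≡ 6 (mod 11) gives x ∈ {6, 17, 28, 39, 50, 61, 72, 83, …}.
The first of these with x mod 16 = 15 is 127.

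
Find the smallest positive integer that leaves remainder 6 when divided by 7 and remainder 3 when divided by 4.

27

x ≡ 3 (mod 4) gives x ∈ {3, 7, 11, 15, 19, 23, 27}.
The first of these with x mod 7 = 6 is 27.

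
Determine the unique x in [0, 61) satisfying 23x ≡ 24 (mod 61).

9

The inverse of 23 mod 61 is 8 (since 23·8 = 184 ≡ 1).
So x ≡ 8·24 = 192 ≡ 9 (mod 61).
Check: 23·9 = 207 = 3·61 + 24.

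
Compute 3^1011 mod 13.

Square-and-reduce mod 13: 3^1≡3, 3^2≡9, 3^4≡3, 3^8≡9, 3^16≡3, 3^32≡9, 3^64≡3, 3^128≡9, 3^256≡3, 3^512≡9.
Since 1011 = 1 + 2 + 16 + 32 + 64 + 128 + 256 + 512 in binary, 3^1011 ≡ 3·9·3·9·3·9·3·9 ≡ 1 (mod 13).

1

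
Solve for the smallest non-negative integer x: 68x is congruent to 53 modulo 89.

78

68⁻¹ ≡ 72 (mod 89) because 68·72 = 4896 = 55·89 + 1.
Multiplying both sides by 72: x ≡ 72·53 = 3816 ≡ 78 (mod 89).
Check: 68·78 = 5304 = 59·89 + 53.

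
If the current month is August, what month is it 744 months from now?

August

744 − 62·12 = 0, so 744 ≡ 0 (mod 12).
August + 0 months → August.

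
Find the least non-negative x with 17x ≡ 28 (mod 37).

6

The inverse of 17 mod 37 is 24 (since 17·24 = 408 ≡ 1).
Multiplying both sides by 24: x ≡ 24·28 = 672 ≡ 6 (mod 37).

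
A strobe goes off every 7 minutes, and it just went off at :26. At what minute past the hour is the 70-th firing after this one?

70·7 = 490.
490 = 8·60 + 10, so 490 mod 60 = 10.
(26 + 10) mod 60 = 36.

36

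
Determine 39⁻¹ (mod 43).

32

39·32 = 1248 = 29·43 + 1, so 39⁻¹ ≡ 32 (mod 43).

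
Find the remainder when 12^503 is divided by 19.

By repeated squaring mod 19: 12^1≡12, 12^2≡11, 12^4≡7, 12^8≡11, 12^16≡7, 12^32≡11, 12^64≡7, 12^128≡11, 12^256≡7.
Since 503 = 1 + 2 + 4 + 16 + 32 + 64 + 128 + 256 in binary, 12^503 ≡ 12·11·7·7·11·7·11·7 ≡ 8 (mod 19).

8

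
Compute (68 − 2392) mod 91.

42

2392 = 26·91 + 26, so 2392 mod 91 = 26.
(68 − 26) mod 91 = 42.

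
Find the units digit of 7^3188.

The units digit of 7^n cycles with period 4: 7, 9, 3, 1, …
3188 mod 4 = 0, so the last digit matches 7^4 = 1.

1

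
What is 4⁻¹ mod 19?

5

4·5 = 20 = 1·19 + 1, so 4⁻¹ ≡ 5 (mod 19).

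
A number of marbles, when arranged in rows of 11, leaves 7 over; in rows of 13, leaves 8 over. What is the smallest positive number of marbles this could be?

x ≡ 7 (mod 11) gives x ∈ {7, 18, 29, 40, 51, 62, 73}.
The first of these with x mod 13 = 8 is 73.

73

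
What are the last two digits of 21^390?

By repeated squaring mod 100: 21^1≡21, 21^2≡41, 21^4≡81, 21^8≡61, 21^16≡21, 21^32≡41, 21^64≡81, 21^128≡61, 21^256≡21.
390 = 2 + 4 + 128 + 256, so 21^390 ≡ 41·81·61·21 ≡ 1 (mod 100).

01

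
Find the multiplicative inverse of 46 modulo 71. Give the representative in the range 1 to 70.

46·17 = 782 = 11·71 + 1, so 46⁻¹ ≡ 17 (mod 71).

17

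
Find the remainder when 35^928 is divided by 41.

Square-and-reduce mod 41: 35^1≡35, 35^2≡36, 35^4≡25, 35^8≡10, 35^16≡18, 35^32≡37, 35^64≡16, 35^128≡10, 35^256≡18, 35^512≡37.
Since 928 = 32 + 128 + 256 + 512 in binary, 35^928 ≡ 37·10·18·37 ≡ 10 (mod 41).

10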